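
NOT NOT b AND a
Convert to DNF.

b AND a

NOT NOT b AND a
⇔ b AND a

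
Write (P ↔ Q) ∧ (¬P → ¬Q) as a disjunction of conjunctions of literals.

(¬P ∧ ¬Q) ∨ (Q ∧ P)

(P ↔ Q) ∧ (¬P → ¬Q)
≡ (P → Q) ∧ (Q → P) ∧ (¬P → ¬Q)   — eliminate ↔
≡ (¬P ∨ Q) ∧ (Q → P) ∧ (¬P → ¬Q)   — eliminate →
≡ (¬P ∨ Q) ∧ (¬Q ∨ P) ∧ (¬P → ¬Q)   — eliminate →
≡ (¬P ∨ Q) ∧ (¬Q ∨ P) ∧ (¬¬P ∨ ¬Q)   — eliminate →
≡ (¬P ∨ Q) ∧ (¬Q ∨ P) ∧ (P ∨ ¬Q)   — double negation
≡ (¬P ∧ ¬Q ∧ P) ∨ (¬P ∧ ¬Q ∧ ¬Q) ∨ (¬P ∧ P ∧ P) ∨ (¬P ∧ P ∧ ¬Q) ∨ (Q ∧ ¬Q ∧ P) ∨ (Q ∧ ¬Q ∧ ¬Q) ∨ (Q ∧ P ∧ P) ∨ (Q ∧ P ∧ ¬Q)   — distribute ∧ over ∨
≡ (¬P ∧ ¬Q) ∨ (Q ∧ P)   — simplify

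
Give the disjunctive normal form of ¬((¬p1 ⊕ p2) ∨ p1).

¬((¬p1 ⊕ p2) ∨ p1)
⇔ ¬((¬p1 ∧ ¬p2) ∨ (¬¬p1 ∧ p2) ∨ p1)   (expand ⊕)
⇔ ¬(¬p1 ∧ ¬p2) ∧ ¬(¬¬p1 ∧ p2) ∧ ¬p1   (De Morgan)
⇔ (¬¬p1 ∨ ¬¬p2) ∧ ¬(¬¬p1 ∧ p2) ∧ ¬p1   (De Morgan)
⇔ (p1 ∨ ¬¬p2) ∧ ¬(¬¬p1 ∧ p2) ∧ ¬p1   (double negation)
⇔ (p1 ∨ p2) ∧ ¬(¬¬p1 ∧ p2) ∧ ¬p1   (double negation)
⇔ (p1 ∨ p2) ∧ (¬¬¬p1 ∨ ¬p2) ∧ ¬p1   (De Morgan)
⇔ (p1 ∨ p2) ∧ (¬p1 ∨ ¬p2) ∧ ¬p1   (double negation)
⇔ (p1 ∧ ¬p1 ∧ ¬p1) ∨ (p1 ∧ ¬p2 ∧ ¬p1) ∨ (p2 ∧ ¬p1 ∧ ¬p1) ∨ (p2 ∧ ¬p2 ∧ ¬p1)   (distribute ∧ over ∨)
⇔ p2 ∧ ¬p1   (simplify)

p2 ∧ ¬p1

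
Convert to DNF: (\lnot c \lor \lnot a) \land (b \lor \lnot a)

(\lnot c \lor \lnot a) \land (b \lor \lnot a)
≡ (\lnot c \land b) \lor (\lnot c \land \lnot a) \lor (\lnot a \land b) \lor (\lnot a \land \lnot a)   [distribute \land over \lor]
≡ (\lnot c \land b) \lor \lnot a   [simplify]

(\lnot c \land b) \lor \lnot a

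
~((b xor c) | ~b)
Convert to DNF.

c & b

~((b xor c) | ~b)
≡ ~((b & ~c) | (~b & c) | ~b)   [expand xor]
≡ ~(b & ~c) & ~(~b & c) & ~~b   [De Morgan]
≡ (~b | ~~c) & ~(~b & c) & ~~b   [De Morgan]
≡ (~b | c) & ~(~b & c) & ~~b   [double negation]
≡ (~b | c) & (~~b | ~c) & ~~b   [De Morgan]
≡ (~b | c) & (b | ~c) & ~~b   [double negation]
≡ (~b | c) & (b | ~c) & b   [double negation]
≡ (~b & b & b) | (~b & ~c & b) | (c & b & b) | (c & ~c & b)   [distribute & over |]
≡ c & b   [simplify]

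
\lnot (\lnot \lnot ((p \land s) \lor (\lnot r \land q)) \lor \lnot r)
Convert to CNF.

(\lnot p \lor \lnot s) \land r

\lnot (\lnot \lnot ((p \land s) \lor (\lnot r \land q)) \lor \lnot r)
≡ \lnot \lnot \lnot ((p \land s) \lor (\lnot r \land q)) \land \lnot \lnot r
≡ \lnot ((p \land s) \lor (\lnot r \land q)) \land \lnot \lnot r
≡ \lnot (p \land s) \land \lnot (\lnot r \land q) \land \lnot \lnot r
≡ (\lnot p \lor \lnot s) \land \lnot (\lnot r \land q) \land \lnot \lnot r
≡ (\lnot p \lor \lnot s) \land (\lnot \lnot r \lor \lnot q) \land \lnot \lnot r
≡ (\lnot p \lor \lnot s) \land (r \lor \lnot q) \land \lnot \lnot r
≡ (\lnot p \lor \lnot s) \land (r \lor \lnot q) \land r
≡ (\lnot p \lor \lnot s) \land r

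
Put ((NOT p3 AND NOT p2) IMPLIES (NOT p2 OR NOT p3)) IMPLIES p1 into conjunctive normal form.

(NOT p3 OR p1) AND (NOT p2 OR p1) AND (p2 OR p1) AND (p3 OR p1)

((NOT p3 AND NOT p2) IMPLIES (NOT p2 OR NOT p3)) IMPLIES p1
≡ NOT ((NOT p3 AND NOT p2) IMPLIES (NOT p2 OR NOT p3)) OR p1   [eliminate IMPLIES]
≡ NOT (NOT (NOT p3 AND NOT p2) OR NOT p2 OR NOT p3) OR p1   [eliminate IMPLIES]
≡ (NOT NOT (NOT p3 AND NOT p2) AND NOT NOT p2 AND NOT NOT p3) OR p1   [De Morgan]
≡ (NOT p3 AND NOT p2 AND NOT NOT p2 AND NOT NOT p3) OR p1   [double negation]
≡ (NOT p3 AND NOT p2 AND p2 AND NOT NOT p3) OR p1   [double negation]
≡ (NOT p3 AND NOT p2 AND p2 AND p3) OR p1   [double negation]
≡ (NOT p3 OR p1) AND (NOT p2 OR p1) AND (p2 OR p1) AND (p3 OR p1)   [distribute OR over AND]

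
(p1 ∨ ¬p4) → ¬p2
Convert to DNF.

(p1 ∨ ¬p4) → ¬p2
≡ ¬(p1 ∨ ¬p4) ∨ ¬p2   [eliminate →]
≡ (¬p1 ∧ ¬¬p4) ∨ ¬p2   [De Morgan]
≡ (¬p1 ∧ p4) ∨ ¬p2   [double negation]

(¬p1 ∧ p4) ∨ ¬p2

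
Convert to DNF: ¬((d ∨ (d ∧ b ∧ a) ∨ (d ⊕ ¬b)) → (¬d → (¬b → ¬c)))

¬d ∧ ¬b ∧ c

¬((d ∨ (d ∧ b ∧ a) ∨ (d ⊕ ¬b)) → (¬d → (¬b → ¬c)))
⇔ ¬(¬(d ∨ (d ∧ b ∧ a) ∨ (d ⊕ ¬b)) ∨ (¬d → (¬b → ¬c)))   [eliminate →]
⇔ ¬(¬(d ∨ (d ∧ b ∧ a) ∨ (d ∧ ¬¬b) ∨ (¬d ∧ ¬b)) ∨ (¬d → (¬b → ¬c)))   [expand ⊕]
⇔ ¬(¬(d ∨ (d ∧ b ∧ a) ∨ (d ∧ ¬¬b) ∨ (¬d ∧ ¬b)) ∨ ¬¬d ∨ (¬b → ¬c))   [eliminate →]
⇔ ¬(¬(d ∨ (d ∧ b ∧ a) ∨ (d ∧ ¬¬b) ∨ (¬d ∧ ¬b)) ∨ ¬¬d ∨ ¬¬b ∨ ¬c)   [eliminate →]
⇔ ¬¬(d ∨ (d ∧ b ∧ a) ∨ (d ∧ ¬¬b) ∨ (¬d ∧ ¬b)) ∧ ¬¬¬d ∧ ¬¬¬b ∧ ¬¬c   [De Morgan]
⇔ (d ∨ (d ∧ b ∧ a) ∨ (d ∧ ¬¬b) ∨ (¬d ∧ ¬b)) ∧ ¬¬¬d ∧ ¬¬¬b ∧ ¬¬c   [double negation]
⇔ (d ∨ (d ∧ b ∧ a) ∨ (d ∧ b) ∨ (¬d ∧ ¬b)) ∧ ¬¬¬d ∧ ¬¬¬b ∧ ¬¬c   [double negation]
⇔ (d ∨ (d ∧ b ∧ a) ∨ (d ∧ b) ∨ (¬d ∧ ¬b)) ∧ ¬d ∧ ¬¬¬b ∧ ¬¬c   [double negation]
⇔ (d ∨ (d ∧ b ∧ a) ∨ (d ∧ b) ∨ (¬d ∧ ¬b)) ∧ ¬d ∧ ¬b ∧ ¬¬c   [double negation]
⇔ (d ∨ (d ∧ b ∧ a) ∨ (d ∧ b) ∨ (¬d ∧ ¬b)) ∧ ¬d ∧ ¬b ∧ c   [double negation]
⇔ (d ∧ ¬d ∧ ¬b ∧ c) ∨ (d ∧ b ∧ a ∧ ¬d ∧ ¬b ∧ c) ∨ (d ∧ b ∧ ¬d ∧ ¬b ∧ c) ∨ (¬d ∧ ¬b ∧ ¬d ∧ ¬b ∧ c)   [distribute ∧ over ∨]
⇔ ¬d ∧ ¬b ∧ c   [simplify]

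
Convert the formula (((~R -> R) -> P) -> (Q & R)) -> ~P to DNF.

(((~R -> R) -> P) -> (Q & R)) -> ~P
≡ ~(((~R -> R) -> P) -> (Q & R)) | ~P
≡ ~(~((~R -> R) -> P) | (Q & R)) | ~P
≡ ~(~(~(~R -> R) | P) | (Q & R)) | ~P
≡ ~(~(~(~~R | R) | P) | (Q & R)) | ~P
≡ (~~(~(~~R | R) | P) & ~(Q & R)) | ~P
≡ ((~(~~R | R) | P) & ~(Q & R)) | ~P
≡ (((~~~R & ~R) | P) & ~(Q & R)) | ~P
≡ (((~R & ~R) | P) & ~(Q & R)) | ~P
≡ (((~R & ~R) | P) & (~Q | ~R)) | ~P
≡ (~R & ~R & ~Q) | (~R & ~R & ~R) | (P & ~Q) | (P & ~R) | ~P
≡ ~R | (P & ~Q) | ~P

~R | (P & ~Q) | ~P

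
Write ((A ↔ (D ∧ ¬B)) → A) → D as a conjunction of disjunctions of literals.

((A ↔ (D ∧ ¬B)) → A) → D
≡ ¬((A ↔ (D ∧ ¬B)) → A) ∨ D   [eliminate →]
≡ ¬(¬(A ↔ (D ∧ ¬B)) ∨ A) ∨ D   [eliminate →]
≡ ¬(¬((A → (D ∧ ¬B)) ∧ ((D ∧ ¬B) → A)) ∨ A) ∨ D   [eliminate ↔]
≡ ¬(¬((¬A ∨ (D ∧ ¬B)) ∧ ((D ∧ ¬B) → A)) ∨ A) ∨ D   [eliminate →]
≡ ¬(¬((¬A ∨ (D ∧ ¬B)) ∧ (¬(D ∧ ¬B) ∨ A)) ∨ A) ∨ D   [eliminate →]
≡ (¬¬((¬A ∨ (D ∧ ¬B)) ∧ (¬(D ∧ ¬B) ∨ A)) ∧ ¬A) ∨ D   [De Morgan]
≡ ((¬A ∨ (D ∧ ¬B)) ∧ (¬(D ∧ ¬B) ∨ A) ∧ ¬A) ∨ D   [double negation]
≡ ((¬A ∨ (D ∧ ¬B)) ∧ (¬D ∨ ¬¬B ∨ A) ∧ ¬A) ∨ D   [De Morgan]
≡ ((¬A ∨ (D ∧ ¬B)) ∧ (¬D ∨ B ∨ A) ∧ ¬A) ∨ D   [double negation]
≡ (¬A ∨ D ∨ D) ∧ (¬A ∨ ¬B ∨ D) ∧ (¬D ∨ B ∨ A ∨ D) ∧ (¬A ∨ D)   [distribute ∨ over ∧]
≡ ¬A ∨ D   [simplify]

¬A ∨ D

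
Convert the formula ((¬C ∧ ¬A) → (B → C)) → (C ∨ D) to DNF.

((¬C ∧ ¬A) → (B → C)) → (C ∨ D)
= ¬((¬C ∧ ¬A) → (B → C)) ∨ C ∨ D   [eliminate →]
= ¬(¬(¬C ∧ ¬A) ∨ (B → C)) ∨ C ∨ D   [eliminate →]
= ¬(¬(¬C ∧ ¬A) ∨ ¬B ∨ C) ∨ C ∨ D   [eliminate →]
= (¬¬(¬C ∧ ¬A) ∧ ¬¬B ∧ ¬C) ∨ C ∨ D   [De Morgan]
= (¬C ∧ ¬A ∧ ¬¬B ∧ ¬C) ∨ C ∨ D   [double negation]
= (¬C ∧ ¬A ∧ B ∧ ¬C) ∨ C ∨ D   [double negation]
= (¬C ∧ ¬A ∧ B) ∨ C ∨ D   [simplify]

(¬C ∧ ¬A ∧ B) ∨ C ∨ D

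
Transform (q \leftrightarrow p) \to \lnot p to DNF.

(q \leftrightarrow p) \to \lnot p
= \lnot (q \leftrightarrow p) \lor \lnot p   [eliminate \to]
= \lnot ((q \to p) \land (p \to q)) \lor \lnot p   [eliminate \leftrightarrow]
= \lnot ((\lnot q \lor p) \land (p \to q)) \lor \lnot p   [eliminate \to]
= \lnot ((\lnot q \lor p) \land (\lnot p \lor q)) \lor \lnot p   [eliminate \to]
= \lnot (\lnot q \lor p) \lor \lnot (\lnot p \lor q) \lor \lnot p   [De Morgan]
= (\lnot \lnot q \land \lnot p) \lor \lnot (\lnot p \lor q) \lor \lnot p   [De Morgan]
= (q \land \lnot p) \lor \lnot (\lnot p \lor q) \lor \lnot p   [double negation]
= (q \land \lnot p) \lor (\lnot \lnot p \land \lnot q) \lor \lnot p   [De Morgan]
= (q \land \lnot p) \lor (p \land \lnot q) \lor \lnot p   [double negation]
= (p \land \lnot q) \lor \lnot p   [simplify]

(p \land \lnot q) \lor \lnot p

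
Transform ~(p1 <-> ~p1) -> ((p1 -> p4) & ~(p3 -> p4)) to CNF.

~(p1 <-> ~p1) -> ((p1 -> p4) & ~(p3 -> p4))
= ~~(p1 <-> ~p1) | ((p1 -> p4) & ~(p3 -> p4))   (eliminate ->)
= ~~((p1 -> ~p1) & (~p1 -> p1)) | ((p1 -> p4) & ~(p3 -> p4))   (eliminate <->)
= ~~((~p1 | ~p1) & (~p1 -> p1)) | ((p1 -> p4) & ~(p3 -> p4))   (eliminate ->)
= ~~((~p1 | ~p1) & (~~p1 | p1)) | ((p1 -> p4) & ~(p3 -> p4))   (eliminate ->)
= ~~((~p1 | ~p1) & (~~p1 | p1)) | ((~p1 | p4) & ~(p3 -> p4))   (eliminate ->)
= ~~((~p1 | ~p1) & (~~p1 | p1)) | ((~p1 | p4) & ~(~p3 | p4))   (eliminate ->)
= ((~p1 | ~p1) & (~~p1 | p1)) | ((~p1 | p4) & ~(~p3 | p4))   (double negation)
= ((~p1 | ~p1) & (p1 | p1)) | ((~p1 | p4) & ~(~p3 | p4))   (double negation)
= ((~p1 | ~p1) & (p1 | p1)) | ((~p1 | p4) & ~~p3 & ~p4)   (De Morgan)
= ((~p1 | ~p1) & (p1 | p1)) | ((~p1 | p4) & p3 & ~p4)   (double negation)
= (~p1 | ~p1 | ~p1 | p4) & (~p1 | ~p1 | p3) & (~p1 | ~p1 | ~p4) & (p1 | p1 | ~p1 | p4) & (p1 | p1 | p3) & (p1 | p1 | ~p4)   (distribute | over &)
= (~p1 | p4) & (~p1 | p3) & (~p1 | ~p4) & (p1 | p3) & (p1 | ~p4)   (simplify)

(~p1 | p4) & (~p1 | p3) & (~p1 | ~p4) & (p1 | p3) & (p1 | ~p4)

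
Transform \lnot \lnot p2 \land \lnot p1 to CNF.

p2 \land \lnot p1

\lnot \lnot p2 \land \lnot p1
≡ p2 \land \lnot p1   [double negation]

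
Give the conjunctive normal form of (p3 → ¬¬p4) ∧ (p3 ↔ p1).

(p3 → ¬¬p4) ∧ (p3 ↔ p1)
⇔ (¬p3 ∨ ¬¬p4) ∧ (p3 ↔ p1)   — eliminate →
⇔ (¬p3 ∨ ¬¬p4) ∧ (p3 → p1) ∧ (p1 → p3)   — eliminate ↔
⇔ (¬p3 ∨ ¬¬p4) ∧ (¬p3 ∨ p1) ∧ (p1 → p3)   — eliminate →
⇔ (¬p3 ∨ ¬¬p4) ∧ (¬p3 ∨ p1) ∧ (¬p1 ∨ p3)   — eliminate →
⇔ (¬p3 ∨ p4) ∧ (¬p3 ∨ p1) ∧ (¬p1 ∨ p3)   — double negation

(¬p3 ∨ p4) ∧ (¬p3 ∨ p1) ∧ (¬p1 ∨ p3)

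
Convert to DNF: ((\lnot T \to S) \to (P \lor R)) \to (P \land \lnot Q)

((\lnot T \to S) \to (P \lor R)) \to (P \land \lnot Q)
≡ \lnot ((\lnot T \to S) \to (P \lor R)) \lor (P \land \lnot Q)   — eliminate \to
≡ \lnot (\lnot (\lnot T \to S) \lor P \lor R) \lor (P \land \lnot Q)   — eliminate \to
≡ \lnot (\lnot (\lnot \lnot T \lor S) \lor P \lor R) \lor (P \land \lnot Q)   — eliminate \to
≡ (\lnot \lnot (\lnot \lnot T \lor S) \land \lnot P \land \lnot R) \lor (P \land \lnot Q)   — De Morgan
≡ ((\lnot \lnot T \lor S) \land \lnot P \land \lnot R) \lor (P \land \lnot Q)   — double negation
≡ ((T \lor S) \land \lnot P \land \lnot R) \lor (P \land \lnot Q)   — double negation
≡ (T \land \lnot P \land \lnot R) \lor (S \land \lnot P \land \lnot R) \lor (P \land \lnot Q)   — distribute \land over \lor

(T \land \lnot P \land \lnot R) \lor (S \land \lnot P \land \lnot R) \lor (P \land \lnot Q)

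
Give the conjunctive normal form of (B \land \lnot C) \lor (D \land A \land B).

B \land (\lnot C \lor D) \land (\lnot C \lor A)

(B \land \lnot C) \lor (D \land A \land B)
≡ (B \lor D) \land (B \lor A) \land (B \lor B) \land (\lnot C \lor D) \land (\lnot C \lor A) \land (\lnot C \lor B)   (distribute \lor over \land)
≡ B \land (\lnot C \lor D) \land (\lnot C \lor A)   (simplify)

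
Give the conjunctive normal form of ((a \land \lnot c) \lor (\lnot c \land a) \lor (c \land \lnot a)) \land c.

((a \land \lnot c) \lor (\lnot c \land a) \lor (c \land \lnot a)) \land c
⇔ (a \lor \lnot c \lor c) \land (a \lor \lnot c \lor \lnot a) \land (a \lor a \lor c) \land (a \lor a \lor \lnot a) \land (\lnot c \lor \lnot c \lor c) \land (\lnot c \lor \lnot c \lor \lnot a) \land (\lnot c \lor a \lor c) \land (\lnot c \lor a \lor \lnot a) \land c   [distribute \lor over \land]
⇔ (\lnot c \lor \lnot a) \land c   [simplify]

(\lnot c \lor \lnot a) \land c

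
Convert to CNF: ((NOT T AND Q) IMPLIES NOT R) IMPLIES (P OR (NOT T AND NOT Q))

((NOT T AND Q) IMPLIES NOT R) IMPLIES (P OR (NOT T AND NOT Q))
⇔ NOT ((NOT T AND Q) IMPLIES NOT R) OR P OR (NOT T AND NOT Q)   [eliminate IMPLIES]
⇔ NOT (NOT (NOT T AND Q) OR NOT R) OR P OR (NOT T AND NOT Q)   [eliminate IMPLIES]
⇔ (NOT NOT (NOT T AND Q) AND NOT NOT R) OR P OR (NOT T AND NOT Q)   [De Morgan]
⇔ (NOT T AND Q AND NOT NOT R) OR P OR (NOT T AND NOT Q)   [double negation]
⇔ (NOT T AND Q AND R) OR P OR (NOT T AND NOT Q)   [double negation]
⇔ (NOT T OR P OR NOT T) AND (NOT T OR P OR NOT Q) AND (Q OR P OR NOT T) AND (Q OR P OR NOT Q) AND (R OR P OR NOT T) AND (R OR P OR NOT Q)   [distribute OR over AND]
⇔ (NOT T OR P) AND (R OR P OR NOT Q)   [simplify]

(NOT T OR P) AND (R OR P OR NOT Q)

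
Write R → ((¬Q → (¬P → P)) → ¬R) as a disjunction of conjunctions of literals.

¬R ∨ (¬Q ∧ ¬P)

R → ((¬Q → (¬P → P)) → ¬R)
= ¬R ∨ ((¬Q → (¬P → P)) → ¬R)   [eliminate →]
= ¬R ∨ ¬(¬Q → (¬P → P)) ∨ ¬R   [eliminate →]
= ¬R ∨ ¬(¬¬Q ∨ (¬P → P)) ∨ ¬R   [eliminate →]
= ¬R ∨ ¬(¬¬Q ∨ ¬¬P ∨ P) ∨ ¬R   [eliminate →]
= ¬R ∨ (¬¬¬Q ∧ ¬¬¬P ∧ ¬P) ∨ ¬R   [De Morgan]
= ¬R ∨ (¬Q ∧ ¬¬¬P ∧ ¬P) ∨ ¬R   [double negation]
= ¬R ∨ (¬Q ∧ ¬P ∧ ¬P) ∨ ¬R   [double negation]
= ¬R ∨ (¬Q ∧ ¬P)   [simplify]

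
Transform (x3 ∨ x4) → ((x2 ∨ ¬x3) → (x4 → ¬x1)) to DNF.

(x3 ∨ x4) → ((x2 ∨ ¬x3) → (x4 → ¬x1))
≡ ¬(x3 ∨ x4) ∨ ((x2 ∨ ¬x3) → (x4 → ¬x1))
≡ ¬(x3 ∨ x4) ∨ ¬(x2 ∨ ¬x3) ∨ (x4 → ¬x1)
≡ ¬(x3 ∨ x4) ∨ ¬(x2 ∨ ¬x3) ∨ ¬x4 ∨ ¬x1
≡ (¬x3 ∧ ¬x4) ∨ ¬(x2 ∨ ¬x3) ∨ ¬x4 ∨ ¬x1
≡ (¬x3 ∧ ¬x4) ∨ (¬x2 ∧ ¬¬x3) ∨ ¬x4 ∨ ¬x1
≡ (¬x3 ∧ ¬x4) ∨ (¬x2 ∧ x3) ∨ ¬x4 ∨ ¬x1
≡ (¬x2 ∧ x3) ∨ ¬x4 ∨ ¬x1

(¬x2 ∧ x3) ∨ ¬x4 ∨ ¬x1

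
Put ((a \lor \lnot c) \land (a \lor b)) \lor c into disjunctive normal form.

a \lor (\lnot c \land b) \lor c

((a \lor \lnot c) \land (a \lor b)) \lor c
⇔ (a \land a) \lor (a \land b) \lor (\lnot c \land a) \lor (\lnot c \land b) \lor c   (distribute \land over \lor)
⇔ a \lor (\lnot c \land b) \lor c   (simplify)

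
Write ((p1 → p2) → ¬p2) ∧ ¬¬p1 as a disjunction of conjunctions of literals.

p1 ∧ ¬p2

((p1 → p2) → ¬p2) ∧ ¬¬p1
≡ (¬(p1 → p2) ∨ ¬p2) ∧ ¬¬p1   — eliminate →
≡ (¬(¬p1 ∨ p2) ∨ ¬p2) ∧ ¬¬p1   — eliminate →
≡ ((¬¬p1 ∧ ¬p2) ∨ ¬p2) ∧ ¬¬p1   — De Morgan
≡ ((p1 ∧ ¬p2) ∨ ¬p2) ∧ ¬¬p1   — double negation
≡ ((p1 ∧ ¬p2) ∨ ¬p2) ∧ p1   — double negation
≡ (p1 ∧ ¬p2 ∧ p1) ∨ (¬p2 ∧ p1)   — distribute ∧ over ∨
≡ p1 ∧ ¬p2   — simplify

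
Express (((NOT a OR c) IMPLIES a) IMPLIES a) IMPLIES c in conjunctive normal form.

(a OR c) AND (NOT a OR c)

(((NOT a OR c) IMPLIES a) IMPLIES a) IMPLIES c
⇔ NOT (((NOT a OR c) IMPLIES a) IMPLIES a) OR c   [eliminate IMPLIES]
⇔ NOT (NOT ((NOT a OR c) IMPLIES a) OR a) OR c   [eliminate IMPLIES]
⇔ NOT (NOT (NOT (NOT a OR c) OR a) OR a) OR c   [eliminate IMPLIES]
⇔ (NOT NOT (NOT (NOT a OR c) OR a) AND NOT a) OR c   [De Morgan]
⇔ ((NOT (NOT a OR c) OR a) AND NOT a) OR c   [double negation]
⇔ (((NOT NOT a AND NOT c) OR a) AND NOT a) OR c   [De Morgan]
⇔ (((a AND NOT c) OR a) AND NOT a) OR c   [double negation]
⇔ (a OR a OR c) AND (NOT c OR a OR c) AND (NOT a OR c)   [distribute OR over AND]
⇔ (a OR c) AND (NOT a OR c)   [simplify]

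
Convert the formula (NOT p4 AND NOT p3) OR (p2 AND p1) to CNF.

(NOT p4 AND NOT p3) OR (p2 AND p1)
⇔ (NOT p4 OR p2) AND (NOT p4 OR p1) AND (NOT p3 OR p2) AND (NOT p3 OR p1)   (distribute OR over AND)

(NOT p4 OR p2) AND (NOT p4 OR p1) AND (NOT p3 OR p2) AND (NOT p3 OR p1)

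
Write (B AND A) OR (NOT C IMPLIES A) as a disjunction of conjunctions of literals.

C OR A

(B AND A) OR (NOT C IMPLIES A)
⇔ (B AND A) OR NOT NOT C OR A   [eliminate IMPLIES]
⇔ (B AND A) OR C OR A   [double negation]
⇔ C OR A   [simplify]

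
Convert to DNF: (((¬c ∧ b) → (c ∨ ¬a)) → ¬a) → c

(((¬c ∧ b) → (c ∨ ¬a)) → ¬a) → c
⇔ ¬(((¬c ∧ b) → (c ∨ ¬a)) → ¬a) ∨ c   — eliminate →
⇔ ¬(¬((¬c ∧ b) → (c ∨ ¬a)) ∨ ¬a) ∨ c   — eliminate →
⇔ ¬(¬(¬(¬c ∧ b) ∨ c ∨ ¬a) ∨ ¬a) ∨ c   — eliminate →
⇔ (¬¬(¬(¬c ∧ b) ∨ c ∨ ¬a) ∧ ¬¬a) ∨ c   — De Morgan
⇔ ((¬(¬c ∧ b) ∨ c ∨ ¬a) ∧ ¬¬a) ∨ c   — double negation
⇔ ((¬¬c ∨ ¬b ∨ c ∨ ¬a) ∧ ¬¬a) ∨ c   — De Morgan
⇔ ((c ∨ ¬b ∨ c ∨ ¬a) ∧ ¬¬a) ∨ c   — double negation
⇔ ((c ∨ ¬b ∨ c ∨ ¬a) ∧ a) ∨ c   — double negation
⇔ (c ∧ a) ∨ (¬b ∧ a) ∨ (c ∧ a) ∨ (¬a ∧ a) ∨ c   — distribute ∧ over ∨
⇔ (¬b ∧ a) ∨ c   — simplify

(¬b ∧ a) ∨ c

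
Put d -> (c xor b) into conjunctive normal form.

d -> (c xor b)
⇔ ~d | (c xor b)   — eliminate ->
⇔ ~d | ((c | b) & ~(c & b))   — expand xor
⇔ ~d | ((c | b) & (~c | ~b))   — De Morgan
⇔ (~d | c | b) & (~d | ~c | ~b)   — distribute | over &

(~d | c | b) & (~d | ~c | ~b)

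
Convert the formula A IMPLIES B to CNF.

A IMPLIES B
≡ NOT A OR B

NOT A OR B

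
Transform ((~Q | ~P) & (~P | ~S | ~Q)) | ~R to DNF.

~Q | ~P | ~R

((~Q | ~P) & (~P | ~S | ~Q)) | ~R
≡ (~Q & ~P) | (~Q & ~S) | (~Q & ~Q) | (~P & ~P) | (~P & ~S) | (~P & ~Q) | ~R   (distribute & over |)
≡ ~Q | ~P | ~R   (simplify)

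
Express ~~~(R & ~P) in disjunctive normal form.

~~~(R & ~P)
≡ ~(R & ~P)   [double negation]
≡ ~R | ~~P   [De Morgan]
≡ ~R | P   [double negation]

~R | P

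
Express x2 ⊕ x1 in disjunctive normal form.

(x2 ∧ ¬x1) ∨ (¬x2 ∧ x1)

x2 ⊕ x1
⇔ (x2 ∧ ¬x1) ∨ (¬x2 ∧ x1)   — expand ⊕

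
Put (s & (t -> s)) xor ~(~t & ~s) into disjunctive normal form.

(s & (t -> s)) xor ~(~t & ~s)
≡ (s & (t -> s) & ~~(~t & ~s)) | (~(s & (t -> s)) & ~(~t & ~s))   — expand xor
≡ (s & (~t | s) & ~~(~t & ~s)) | (~(s & (t -> s)) & ~(~t & ~s))   — eliminate ->
≡ (s & (~t | s) & ~~(~t & ~s)) | (~(s & (~t | s)) & ~(~t & ~s))   — eliminate ->
≡ (s & (~t | s) & ~t & ~s) | (~(s & (~t | s)) & ~(~t & ~s))   — double negation
≡ (s & (~t | s) & ~t & ~s) | ((~s | ~(~t | s)) & ~(~t & ~s))   — De Morgan
≡ (s & (~t | s) & ~t & ~s) | ((~s | (~~t & ~s)) & ~(~t & ~s))   — De Morgan
≡ (s & (~t | s) & ~t & ~s) | ((~s | (t & ~s)) & ~(~t & ~s))   — double negation
≡ (s & (~t | s) & ~t & ~s) | ((~s | (t & ~s)) & (~~t | ~~s))   — De Morgan
≡ (s & (~t | s) & ~t & ~s) | ((~s | (t & ~s)) & (t | ~~s))   — double negation
≡ (s & (~t | s) & ~t & ~s) | ((~s | (t & ~s)) & (t | s))   — double negation
≡ (s & ~t & ~t & ~s) | (s & s & ~t & ~s) | (~s & t) | (~s & s) | (t & ~s & t) | (t & ~s & s)   — distribute & over |
≡ ~s & t   — simplify

~s & t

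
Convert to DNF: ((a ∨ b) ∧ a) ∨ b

a ∨ b

((a ∨ b) ∧ a) ∨ b
≡ (a ∧ a) ∨ (b ∧ a) ∨ b   (distribute ∧ over ∨)
≡ a ∨ b   (simplify)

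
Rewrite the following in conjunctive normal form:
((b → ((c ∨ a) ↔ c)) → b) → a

¬b ∨ a

((b → ((c ∨ a) ↔ c)) → b) → a
≡ ¬((b → ((c ∨ a) ↔ c)) → b) ∨ a   [eliminate →]
≡ ¬(¬(b → ((c ∨ a) ↔ c)) ∨ b) ∨ a   [eliminate →]
≡ ¬(¬(¬b ∨ ((c ∨ a) ↔ c)) ∨ b) ∨ a   [eliminate →]
≡ ¬(¬(¬b ∨ (((c ∨ a) → c) ∧ (c → (c ∨ a)))) ∨ b) ∨ a   [eliminate ↔]
≡ ¬(¬(¬b ∨ ((¬(c ∨ a) ∨ c) ∧ (c → (c ∨ a)))) ∨ b) ∨ a   [eliminate →]
≡ ¬(¬(¬b ∨ ((¬(c ∨ a) ∨ c) ∧ (¬c ∨ c ∨ a))) ∨ b) ∨ a   [eliminate →]
≡ (¬¬(¬b ∨ ((¬(c ∨ a) ∨ c) ∧ (¬c ∨ c ∨ a))) ∧ ¬b) ∨ a   [De Morgan]
≡ ((¬b ∨ ((¬(c ∨ a) ∨ c) ∧ (¬c ∨ c ∨ a))) ∧ ¬b) ∨ a   [double negation]
≡ ((¬b ∨ (((¬c ∧ ¬a) ∨ c) ∧ (¬c ∨ c ∨ a))) ∧ ¬b) ∨ a   [De Morgan]
≡ (¬b ∨ ¬c ∨ c ∨ a) ∧ (¬b ∨ ¬a ∨ c ∨ a) ∧ (¬b ∨ ¬c ∨ c ∨ a ∨ a) ∧ (¬b ∨ a)   [distribute ∨ over ∧]
≡ ¬b ∨ a   [simplify]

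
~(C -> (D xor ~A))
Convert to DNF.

~(C -> (D xor ~A))
≡ ~(~C | (D xor ~A))
≡ ~(~C | (D & ~~A) | (~D & ~A))
≡ ~~C & ~(D & ~~A) & ~(~D & ~A)
≡ C & ~(D & ~~A) & ~(~D & ~A)
≡ C & (~D | ~~~A) & ~(~D & ~A)
≡ C & (~D | ~A) & ~(~D & ~A)
≡ C & (~D | ~A) & (~~D | ~~A)
≡ C & (~D | ~A) & (D | ~~A)
≡ C & (~D | ~A) & (D | A)
≡ (C & ~D & D) | (C & ~D & A) | (C & ~A & D) | (C & ~A & A)
≡ (C & ~D & A) | (C & ~A & D)

(C & ~D & A) | (C & ~A & D)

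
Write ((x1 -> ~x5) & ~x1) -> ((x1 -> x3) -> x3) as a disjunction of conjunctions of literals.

x1 | x3

((x1 -> ~x5) & ~x1) -> ((x1 -> x3) -> x3)
= ~((x1 -> ~x5) & ~x1) | ((x1 -> x3) -> x3)   — eliminate ->
= ~((~x1 | ~x5) & ~x1) | ((x1 -> x3) -> x3)   — eliminate ->
= ~((~x1 | ~x5) & ~x1) | ~(x1 -> x3) | x3   — eliminate ->
= ~((~x1 | ~x5) & ~x1) | ~(~x1 | x3) | x3   — eliminate ->
= ~(~x1 | ~x5) | ~~x1 | ~(~x1 | x3) | x3   — De Morgan
= (~~x1 & ~~x5) | ~~x1 | ~(~x1 | x3) | x3   — De Morgan
= (x1 & ~~x5) | ~~x1 | ~(~x1 | x3) | x3   — double negation
= (x1 & x5) | ~~x1 | ~(~x1 | x3) | x3   — double negation
= (x1 & x5) | x1 | ~(~x1 | x3) | x3   — double negation
= (x1 & x5) | x1 | (~~x1 & ~x3) | x3   — De Morgan
= (x1 & x5) | x1 | (x1 & ~x3) | x3   — double negation
= x1 | x3   — simplify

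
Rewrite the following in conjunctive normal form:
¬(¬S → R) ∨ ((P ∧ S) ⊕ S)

¬(¬S → R) ∨ ((P ∧ S) ⊕ S)
≡ ¬(¬¬S ∨ R) ∨ ((P ∧ S) ⊕ S)   (eliminate →)
≡ ¬(¬¬S ∨ R) ∨ (((P ∧ S) ∨ S) ∧ ¬(P ∧ S ∧ S))   (expand ⊕)
≡ (¬¬¬S ∧ ¬R) ∨ (((P ∧ S) ∨ S) ∧ ¬(P ∧ S ∧ S))   (De Morgan)
≡ (¬S ∧ ¬R) ∨ (((P ∧ S) ∨ S) ∧ ¬(P ∧ S ∧ S))   (double negation)
≡ (¬S ∧ ¬R) ∨ (((P ∧ S) ∨ S) ∧ (¬P ∨ ¬S ∨ ¬S))   (De Morgan)
≡ (¬S ∨ P ∨ S) ∧ (¬S ∨ S ∨ S) ∧ (¬S ∨ ¬P ∨ ¬S ∨ ¬S) ∧ (¬R ∨ P ∨ S) ∧ (¬R ∨ S ∨ S) ∧ (¬R ∨ ¬P ∨ ¬S ∨ ¬S)   (distribute ∨ over ∧)
≡ (¬S ∨ ¬P) ∧ (¬R ∨ S)   (simplify)

(¬S ∨ ¬P) ∧ (¬R ∨ S)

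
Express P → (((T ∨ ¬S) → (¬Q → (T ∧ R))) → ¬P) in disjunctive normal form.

P → (((T ∨ ¬S) → (¬Q → (T ∧ R))) → ¬P)
⇔ ¬P ∨ (((T ∨ ¬S) → (¬Q → (T ∧ R))) → ¬P)   — eliminate →
⇔ ¬P ∨ ¬((T ∨ ¬S) → (¬Q → (T ∧ R))) ∨ ¬P   — eliminate →
⇔ ¬P ∨ ¬(¬(T ∨ ¬S) ∨ (¬Q → (T ∧ R))) ∨ ¬P   — eliminate →
⇔ ¬P ∨ ¬(¬(T ∨ ¬S) ∨ ¬¬Q ∨ (T ∧ R)) ∨ ¬P   — eliminate →
⇔ ¬P ∨ (¬¬(T ∨ ¬S) ∧ ¬¬¬Q ∧ ¬(T ∧ R)) ∨ ¬P   — De Morgan
⇔ ¬P ∨ ((T ∨ ¬S) ∧ ¬¬¬Q ∧ ¬(T ∧ R)) ∨ ¬P   — double negation
⇔ ¬P ∨ ((T ∨ ¬S) ∧ ¬Q ∧ ¬(T ∧ R)) ∨ ¬P   — double negation
⇔ ¬P ∨ ((T ∨ ¬S) ∧ ¬Q ∧ (¬T ∨ ¬R)) ∨ ¬P   — De Morgan
⇔ ¬P ∨ (T ∧ ¬Q ∧ ¬T) ∨ (T ∧ ¬Q ∧ ¬R) ∨ (¬S ∧ ¬Q ∧ ¬T) ∨ (¬S ∧ ¬Q ∧ ¬R) ∨ ¬P   — distribute ∧ over ∨
⇔ ¬P ∨ (T ∧ ¬Q ∧ ¬R) ∨ (¬S ∧ ¬Q ∧ ¬T) ∨ (¬S ∧ ¬Q ∧ ¬R)   — simplify

¬P ∨ (T ∧ ¬Q ∧ ¬R) ∨ (¬S ∧ ¬Q ∧ ¬T) ∨ (¬S ∧ ¬Q ∧ ¬R)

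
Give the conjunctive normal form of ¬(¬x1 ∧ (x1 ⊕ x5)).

x1 ∨ ¬x5

¬(¬x1 ∧ (x1 ⊕ x5))
≡ ¬(¬x1 ∧ (x1 ∨ x5) ∧ ¬(x1 ∧ x5))   (expand ⊕)
≡ ¬¬x1 ∨ ¬(x1 ∨ x5) ∨ ¬¬(x1 ∧ x5)   (De Morgan)
≡ x1 ∨ ¬(x1 ∨ x5) ∨ ¬¬(x1 ∧ x5)   (double negation)
≡ x1 ∨ (¬x1 ∧ ¬x5) ∨ ¬¬(x1 ∧ x5)   (De Morgan)
≡ x1 ∨ (¬x1 ∧ ¬x5) ∨ (x1 ∧ x5)   (double negation)
≡ (x1 ∨ ¬x1 ∨ x1) ∧ (x1 ∨ ¬x1 ∨ x5) ∧ (x1 ∨ ¬x5 ∨ x1) ∧ (x1 ∨ ¬x5 ∨ x5)   (distribute ∨ over ∧)
≡ x1 ∨ ¬x5   (simplify)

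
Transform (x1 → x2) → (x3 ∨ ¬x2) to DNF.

(x1 → x2) → (x3 ∨ ¬x2)
⇔ ¬(x1 → x2) ∨ x3 ∨ ¬x2   — eliminate →
⇔ ¬(¬x1 ∨ x2) ∨ x3 ∨ ¬x2   — eliminate →
⇔ (¬¬x1 ∧ ¬x2) ∨ x3 ∨ ¬x2   — De Morgan
⇔ (x1 ∧ ¬x2) ∨ x3 ∨ ¬x2   — double negation
⇔ x3 ∨ ¬x2   — simplify

x3 ∨ ¬x2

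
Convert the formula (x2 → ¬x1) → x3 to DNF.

(x2 → ¬x1) → x3
≡ ¬(x2 → ¬x1) ∨ x3
≡ ¬(¬x2 ∨ ¬x1) ∨ x3
≡ (¬¬x2 ∧ ¬¬x1) ∨ x3
≡ (x2 ∧ ¬¬x1) ∨ x3
≡ (x2 ∧ x1) ∨ x3

(x2 ∧ x1) ∨ x3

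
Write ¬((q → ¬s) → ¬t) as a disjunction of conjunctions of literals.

(¬q ∧ t) ∨ (¬s ∧ t)

¬((q → ¬s) → ¬t)
= ¬(¬(q → ¬s) ∨ ¬t)   [eliminate →]
= ¬(¬(¬q ∨ ¬s) ∨ ¬t)   [eliminate →]
= ¬¬(¬q ∨ ¬s) ∧ ¬¬t   [De Morgan]
= (¬q ∨ ¬s) ∧ ¬¬t   [double negation]
= (¬q ∨ ¬s) ∧ t   [double negation]
= (¬q ∧ t) ∨ (¬s ∧ t)   [distribute ∧ over ∨]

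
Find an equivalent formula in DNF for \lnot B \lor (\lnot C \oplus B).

\lnot B \lor (C \land B)

\lnot B \lor (\lnot C \oplus B)
≡ \lnot B \lor (\lnot C \land \lnot B) \lor (\lnot \lnot C \land B)   (expand \oplus)
≡ \lnot B \lor (\lnot C \land \lnot B) \lor (C \land B)   (double negation)
≡ \lnot B \lor (C \land B)   (simplify)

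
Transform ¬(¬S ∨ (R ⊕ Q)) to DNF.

(S ∧ ¬R ∧ ¬Q) ∨ (S ∧ Q ∧ R)

¬(¬S ∨ (R ⊕ Q))
≡ ¬(¬S ∨ (R ∧ ¬Q) ∨ (¬R ∧ Q))   [expand ⊕]
≡ ¬¬S ∧ ¬(R ∧ ¬Q) ∧ ¬(¬R ∧ Q)   [De Morgan]
≡ S ∧ ¬(R ∧ ¬Q) ∧ ¬(¬R ∧ Q)   [double negation]
≡ S ∧ (¬R ∨ ¬¬Q) ∧ ¬(¬R ∧ Q)   [De Morgan]
≡ S ∧ (¬R ∨ Q) ∧ ¬(¬R ∧ Q)   [double negation]
≡ S ∧ (¬R ∨ Q) ∧ (¬¬R ∨ ¬Q)   [De Morgan]
≡ S ∧ (¬R ∨ Q) ∧ (R ∨ ¬Q)   [double negation]
≡ (S ∧ ¬R ∧ R) ∨ (S ∧ ¬R ∧ ¬Q) ∨ (S ∧ Q ∧ R) ∨ (S ∧ Q ∧ ¬Q)   [distribute ∧ over ∨]
≡ (S ∧ ¬R ∧ ¬Q) ∨ (S ∧ Q ∧ R)   [simplify]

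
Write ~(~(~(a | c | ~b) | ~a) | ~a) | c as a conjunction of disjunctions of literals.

(~a | c) & (a | c)

~(~(~(a | c | ~b) | ~a) | ~a) | c
= (~~(~(a | c | ~b) | ~a) & ~~a) | c   [De Morgan]
= ((~(a | c | ~b) | ~a) & ~~a) | c   [double negation]
= (((~a & ~c & ~~b) | ~a) & ~~a) | c   [De Morgan]
= (((~a & ~c & b) | ~a) & ~~a) | c   [double negation]
= (((~a & ~c & b) | ~a) & a) | c   [double negation]
= (~a | ~a | c) & (~c | ~a | c) & (b | ~a | c) & (a | c)   [distribute | over &]
= (~a | c) & (a | c)   [simplify]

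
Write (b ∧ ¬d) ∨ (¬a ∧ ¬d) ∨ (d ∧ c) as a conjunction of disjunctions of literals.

(b ∨ ¬a ∨ d) ∧ (b ∨ ¬a ∨ c) ∧ (¬d ∨ c)

(b ∧ ¬d) ∨ (¬a ∧ ¬d) ∨ (d ∧ c)
⇔ (b ∨ ¬a ∨ d) ∧ (b ∨ ¬a ∨ c) ∧ (b ∨ ¬d ∨ d) ∧ (b ∨ ¬d ∨ c) ∧ (¬d ∨ ¬a ∨ d) ∧ (¬d ∨ ¬a ∨ c) ∧ (¬d ∨ ¬d ∨ d) ∧ (¬d ∨ ¬d ∨ c)   [distribute ∨ over ∧]
⇔ (b ∨ ¬a ∨ d) ∧ (b ∨ ¬a ∨ c) ∧ (¬d ∨ c)   [simplify]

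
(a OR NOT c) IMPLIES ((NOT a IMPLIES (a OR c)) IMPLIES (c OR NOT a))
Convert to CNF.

NOT a OR c

(a OR NOT c) IMPLIES ((NOT a IMPLIES (a OR c)) IMPLIES (c OR NOT a))
⇔ NOT (a OR NOT c) OR ((NOT a IMPLIES (a OR c)) IMPLIES (c OR NOT a))
⇔ NOT (a OR NOT c) OR NOT (NOT a IMPLIES (a OR c)) OR c OR NOT a
⇔ NOT (a OR NOT c) OR NOT (NOT NOT a OR a OR c) OR c OR NOT a
⇔ (NOT a AND NOT NOT c) OR NOT (NOT NOT a OR a OR c) OR c OR NOT a
⇔ (NOT a AND c) OR NOT (NOT NOT a OR a OR c) OR c OR NOT a
⇔ (NOT a AND c) OR (NOT NOT NOT a AND NOT a AND NOT c) OR c OR NOT a
⇔ (NOT a AND c) OR (NOT a AND NOT a AND NOT c) OR c OR NOT a
⇔ (NOT a OR NOT a OR c OR NOT a) AND (NOT a OR NOT a OR c OR NOT a) AND (NOT a OR NOT c OR c OR NOT a) AND (c OR NOT a OR c OR NOT a) AND (c OR NOT a OR c OR NOT a) AND (c OR NOT c OR c OR NOT a)
⇔ NOT a OR c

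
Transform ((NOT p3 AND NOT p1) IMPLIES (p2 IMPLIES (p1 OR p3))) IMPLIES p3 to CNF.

((NOT p3 AND NOT p1) IMPLIES (p2 IMPLIES (p1 OR p3))) IMPLIES p3
≡ NOT ((NOT p3 AND NOT p1) IMPLIES (p2 IMPLIES (p1 OR p3))) OR p3   [eliminate IMPLIES]
≡ NOT (NOT (NOT p3 AND NOT p1) OR (p2 IMPLIES (p1 OR p3))) OR p3   [eliminate IMPLIES]
≡ NOT (NOT (NOT p3 AND NOT p1) OR NOT p2 OR p1 OR p3) OR p3   [eliminate IMPLIES]
≡ (NOT NOT (NOT p3 AND NOT p1) AND NOT NOT p2 AND NOT p1 AND NOT p3) OR p3   [De Morgan]
≡ (NOT p3 AND NOT p1 AND NOT NOT p2 AND NOT p1 AND NOT p3) OR p3   [double negation]
≡ (NOT p3 AND NOT p1 AND p2 AND NOT p1 AND NOT p3) OR p3   [double negation]
≡ (NOT p3 OR p3) AND (NOT p1 OR p3) AND (p2 OR p3) AND (NOT p1 OR p3) AND (NOT p3 OR p3)   [distribute OR over AND]
≡ (NOT p1 OR p3) AND (p2 OR p3)   [simplify]

(NOT p1 OR p3) AND (p2 OR p3)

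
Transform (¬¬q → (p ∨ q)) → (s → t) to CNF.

(q ∨ ¬s ∨ t) ∧ (¬p ∨ ¬s ∨ t) ∧ (¬q ∨ ¬s ∨ t)

(¬¬q → (p ∨ q)) → (s → t)
≡ ¬(¬¬q → (p ∨ q)) ∨ (s → t)   [eliminate →]
≡ ¬(¬¬¬q ∨ p ∨ q) ∨ (s → t)   [eliminate →]
≡ ¬(¬¬¬q ∨ p ∨ q) ∨ ¬s ∨ t   [eliminate →]
≡ (¬¬¬¬q ∧ ¬p ∧ ¬q) ∨ ¬s ∨ t   [De Morgan]
≡ (¬¬q ∧ ¬p ∧ ¬q) ∨ ¬s ∨ t   [double negation]
≡ (q ∧ ¬p ∧ ¬q) ∨ ¬s ∨ t   [double negation]
≡ (q ∨ ¬s ∨ t) ∧ (¬p ∨ ¬s ∨ t) ∧ (¬q ∨ ¬s ∨ t)   [distribute ∨ over ∧]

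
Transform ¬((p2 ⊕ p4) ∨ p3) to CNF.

¬((p2 ⊕ p4) ∨ p3)
= ¬(((p2 ∨ p4) ∧ ¬(p2 ∧ p4)) ∨ p3)   [expand ⊕]
= ¬((p2 ∨ p4) ∧ ¬(p2 ∧ p4)) ∧ ¬p3   [De Morgan]
= (¬(p2 ∨ p4) ∨ ¬¬(p2 ∧ p4)) ∧ ¬p3   [De Morgan]
= ((¬p2 ∧ ¬p4) ∨ ¬¬(p2 ∧ p4)) ∧ ¬p3   [De Morgan]
= ((¬p2 ∧ ¬p4) ∨ (p2 ∧ p4)) ∧ ¬p3   [double negation]
= (¬p2 ∨ p2) ∧ (¬p2 ∨ p4) ∧ (¬p4 ∨ p2) ∧ (¬p4 ∨ p4) ∧ ¬p3   [distribute ∨ over ∧]
= (¬p2 ∨ p4) ∧ (¬p4 ∨ p2) ∧ ¬p3   [simplify]

(¬p2 ∨ p4) ∧ (¬p4 ∨ p2) ∧ ¬p3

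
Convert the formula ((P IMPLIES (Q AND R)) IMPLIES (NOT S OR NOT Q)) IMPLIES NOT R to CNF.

(S OR NOT R) AND (Q OR NOT R)

((P IMPLIES (Q AND R)) IMPLIES (NOT S OR NOT Q)) IMPLIES NOT R
≡ NOT ((P IMPLIES (Q AND R)) IMPLIES (NOT S OR NOT Q)) OR NOT R   — eliminate IMPLIES
≡ NOT (NOT (P IMPLIES (Q AND R)) OR NOT S OR NOT Q) OR NOT R   — eliminate IMPLIES
≡ NOT (NOT (NOT P OR (Q AND R)) OR NOT S OR NOT Q) OR NOT R   — eliminate IMPLIES
≡ (NOT NOT (NOT P OR (Q AND R)) AND NOT NOT S AND NOT NOT Q) OR NOT R   — De Morgan
≡ ((NOT P OR (Q AND R)) AND NOT NOT S AND NOT NOT Q) OR NOT R   — double negation
≡ ((NOT P OR (Q AND R)) AND S AND NOT NOT Q) OR NOT R   — double negation
≡ ((NOT P OR (Q AND R)) AND S AND Q) OR NOT R   — double negation
≡ (NOT P OR Q OR NOT R) AND (NOT P OR R OR NOT R) AND (S OR NOT R) AND (Q OR NOT R)   — distribute OR over AND
≡ (S OR NOT R) AND (Q OR NOT R)   — simplify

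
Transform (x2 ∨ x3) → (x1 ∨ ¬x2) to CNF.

¬x2 ∨ x1

(x2 ∨ x3) → (x1 ∨ ¬x2)
⇔ ¬(x2 ∨ x3) ∨ x1 ∨ ¬x2   [eliminate →]
⇔ (¬x2 ∧ ¬x3) ∨ x1 ∨ ¬x2   [De Morgan]
⇔ (¬x2 ∨ x1 ∨ ¬x2) ∧ (¬x3 ∨ x1 ∨ ¬x2)   [distribute ∨ over ∧]
⇔ ¬x2 ∨ x1   [simplify]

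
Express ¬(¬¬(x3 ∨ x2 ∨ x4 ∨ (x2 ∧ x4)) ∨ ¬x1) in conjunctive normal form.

¬(¬¬(x3 ∨ x2 ∨ x4 ∨ (x2 ∧ x4)) ∨ ¬x1)
⇔ ¬¬¬(x3 ∨ x2 ∨ x4 ∨ (x2 ∧ x4)) ∧ ¬¬x1   — De Morgan
⇔ ¬(x3 ∨ x2 ∨ x4 ∨ (x2 ∧ x4)) ∧ ¬¬x1   — double negation
⇔ ¬x3 ∧ ¬x2 ∧ ¬x4 ∧ ¬(x2 ∧ x4) ∧ ¬¬x1   — De Morgan
⇔ ¬x3 ∧ ¬x2 ∧ ¬x4 ∧ (¬x2 ∨ ¬x4) ∧ ¬¬x1   — De Morgan
⇔ ¬x3 ∧ ¬x2 ∧ ¬x4 ∧ (¬x2 ∨ ¬x4) ∧ x1   — double negation
⇔ ¬x3 ∧ ¬x2 ∧ ¬x4 ∧ x1   — simplify

¬x3 ∧ ¬x2 ∧ ¬x4 ∧ x1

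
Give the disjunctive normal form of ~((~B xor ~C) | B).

~((~B xor ~C) | B)
= ~((~B & ~~C) | (~~B & ~C) | B)   [expand xor]
= ~(~B & ~~C) & ~(~~B & ~C) & ~B   [De Morgan]
= (~~B | ~~~C) & ~(~~B & ~C) & ~B   [De Morgan]
= (B | ~~~C) & ~(~~B & ~C) & ~B   [double negation]
= (B | ~C) & ~(~~B & ~C) & ~B   [double negation]
= (B | ~C) & (~~~B | ~~C) & ~B   [De Morgan]
= (B | ~C) & (~B | ~~C) & ~B   [double negation]
= (B | ~C) & (~B | C) & ~B   [double negation]
= (B & ~B & ~B) | (B & C & ~B) | (~C & ~B & ~B) | (~C & C & ~B)   [distribute & over |]
= ~C & ~B   [simplify]

~C & ~B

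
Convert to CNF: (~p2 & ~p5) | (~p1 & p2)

(~p2 & ~p5) | (~p1 & p2)
= (~p2 | ~p1) & (~p2 | p2) & (~p5 | ~p1) & (~p5 | p2)
= (~p2 | ~p1) & (~p5 | ~p1) & (~p5 | p2)

(~p2 | ~p1) & (~p5 | ~p1) & (~p5 | p2)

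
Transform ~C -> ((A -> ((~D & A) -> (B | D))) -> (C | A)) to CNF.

C | A

~C -> ((A -> ((~D & A) -> (B | D))) -> (C | A))
≡ ~~C | ((A -> ((~D & A) -> (B | D))) -> (C | A))   (eliminate ->)
≡ ~~C | ~(A -> ((~D & A) -> (B | D))) | C | A   (eliminate ->)
≡ ~~C | ~(~A | ((~D & A) -> (B | D))) | C | A   (eliminate ->)
≡ ~~C | ~(~A | ~(~D & A) | B | D) | C | A   (eliminate ->)
≡ C | ~(~A | ~(~D & A) | B | D) | C | A   (double negation)
≡ C | (~~A & ~~(~D & A) & ~B & ~D) | C | A   (De Morgan)
≡ C | (A & ~~(~D & A) & ~B & ~D) | C | A   (double negation)
≡ C | (A & ~D & A & ~B & ~D) | C | A   (double negation)
≡ (C | A | C | A) & (C | ~D | C | A) & (C | A | C | A) & (C | ~B | C | A) & (C | ~D | C | A)   (distribute | over &)
≡ C | A   (simplify)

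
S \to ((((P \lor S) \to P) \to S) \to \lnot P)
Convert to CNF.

S \to ((((P \lor S) \to P) \to S) \to \lnot P)
≡ \lnot S \lor ((((P \lor S) \to P) \to S) \to \lnot P)   (eliminate \to)
≡ \lnot S \lor \lnot (((P \lor S) \to P) \to S) \lor \lnot P   (eliminate \to)
≡ \lnot S \lor \lnot (\lnot ((P \lor S) \to P) \lor S) \lor \lnot P   (eliminate \to)
≡ \lnot S \lor \lnot (\lnot (\lnot (P \lor S) \lor P) \lor S) \lor \lnot P   (eliminate \to)
≡ \lnot S \lor (\lnot \lnot (\lnot (P \lor S) \lor P) \land \lnot S) \lor \lnot P   (De Morgan)
≡ \lnot S \lor ((\lnot (P \lor S) \lor P) \land \lnot S) \lor \lnot P   (double negation)
≡ \lnot S \lor (((\lnot P \land \lnot S) \lor P) \land \lnot S) \lor \lnot P   (De Morgan)
≡ (\lnot S \lor \lnot P \lor P \lor \lnot P) \land (\lnot S \lor \lnot S \lor P \lor \lnot P) \land (\lnot S \lor \lnot S \lor \lnot P)   (distribute \lor over \land)
≡ \lnot S \lor \lnot P   (simplify)

\lnot S \lor \lnot P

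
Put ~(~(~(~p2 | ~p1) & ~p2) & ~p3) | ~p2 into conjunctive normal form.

~(~(~(~p2 | ~p1) & ~p2) & ~p3) | ~p2
≡ ~~(~(~p2 | ~p1) & ~p2) | ~~p3 | ~p2   [De Morgan]
≡ (~(~p2 | ~p1) & ~p2) | ~~p3 | ~p2   [double negation]
≡ (~~p2 & ~~p1 & ~p2) | ~~p3 | ~p2   [De Morgan]
≡ (p2 & ~~p1 & ~p2) | ~~p3 | ~p2   [double negation]
≡ (p2 & p1 & ~p2) | ~~p3 | ~p2   [double negation]
≡ (p2 & p1 & ~p2) | p3 | ~p2   [double negation]
≡ (p2 | p3 | ~p2) & (p1 | p3 | ~p2) & (~p2 | p3 | ~p2)   [distribute | over &]
≡ ~p2 | p3   [simplify]

~p2 | p3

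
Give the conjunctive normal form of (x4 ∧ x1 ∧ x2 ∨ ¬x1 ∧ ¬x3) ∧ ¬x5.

(x4 ∨ ¬x1) ∧ (x4 ∨ ¬x3) ∧ (x1 ∨ ¬x3) ∧ (x2 ∨ ¬x1) ∧ (x2 ∨ ¬x3) ∧ ¬x5

(x4 ∧ x1 ∧ x2 ∨ ¬x1 ∧ ¬x3) ∧ ¬x5
⇔ (x4 ∨ ¬x1) ∧ (x4 ∨ ¬x3) ∧ (x1 ∨ ¬x1) ∧ (x1 ∨ ¬x3) ∧ (x2 ∨ ¬x1) ∧ (x2 ∨ ¬x3) ∧ ¬x5   — distribute ∨ over ∧
⇔ (x4 ∨ ¬x1) ∧ (x4 ∨ ¬x3) ∧ (x1 ∨ ¬x3) ∧ (x2 ∨ ¬x1) ∧ (x2 ∨ ¬x3) ∧ ¬x5   — simplify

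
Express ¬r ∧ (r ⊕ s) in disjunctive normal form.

¬r ∧ s

¬r ∧ (r ⊕ s)
⇔ ¬r ∧ ((r ∧ ¬s) ∨ (¬r ∧ s))   [expand ⊕]
⇔ (¬r ∧ r ∧ ¬s) ∨ (¬r ∧ ¬r ∧ s)   [distribute ∧ over ∨]
⇔ ¬r ∧ s   [simplify]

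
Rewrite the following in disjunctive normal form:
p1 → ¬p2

p1 → ¬p2
≡ ¬p1 ∨ ¬p2   — eliminate →

¬p1 ∨ ¬p2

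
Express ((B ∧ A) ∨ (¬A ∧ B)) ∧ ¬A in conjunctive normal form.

((B ∧ A) ∨ (¬A ∧ B)) ∧ ¬A
⇔ (B ∨ ¬A) ∧ (B ∨ B) ∧ (A ∨ ¬A) ∧ (A ∨ B) ∧ ¬A   [distribute ∨ over ∧]
⇔ B ∧ ¬A   [simplify]

B ∧ ¬A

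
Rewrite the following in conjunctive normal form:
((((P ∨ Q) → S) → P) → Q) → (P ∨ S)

(P ∨ Q ∨ S) ∧ (¬Q ∨ P ∨ S)

((((P ∨ Q) → S) → P) → Q) → (P ∨ S)
≡ ¬((((P ∨ Q) → S) → P) → Q) ∨ P ∨ S
≡ ¬(¬(((P ∨ Q) → S) → P) ∨ Q) ∨ P ∨ S
≡ ¬(¬(¬((P ∨ Q) → S) ∨ P) ∨ Q) ∨ P ∨ S
≡ ¬(¬(¬(¬(P ∨ Q) ∨ S) ∨ P) ∨ Q) ∨ P ∨ S
≡ (¬¬(¬(¬(P ∨ Q) ∨ S) ∨ P) ∧ ¬Q) ∨ P ∨ S
≡ ((¬(¬(P ∨ Q) ∨ S) ∨ P) ∧ ¬Q) ∨ P ∨ S
≡ (((¬¬(P ∨ Q) ∧ ¬S) ∨ P) ∧ ¬Q) ∨ P ∨ S
≡ ((((P ∨ Q) ∧ ¬S) ∨ P) ∧ ¬Q) ∨ P ∨ S
≡ (P ∨ Q ∨ P ∨ P ∨ S) ∧ (¬S ∨ P ∨ P ∨ S) ∧ (¬Q ∨ P ∨ S)
≡ (P ∨ Q ∨ S) ∧ (¬Q ∨ P ∨ S)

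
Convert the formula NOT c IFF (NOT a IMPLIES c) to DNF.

a AND NOT c

NOT c IFF (NOT a IMPLIES c)
≡ (NOT c IMPLIES (NOT a IMPLIES c)) AND ((NOT a IMPLIES c) IMPLIES NOT c)   [eliminate IFF]
≡ (NOT NOT c OR (NOT a IMPLIES c)) AND ((NOT a IMPLIES c) IMPLIES NOT c)   [eliminate IMPLIES]
≡ (NOT NOT c OR NOT NOT a OR c) AND ((NOT a IMPLIES c) IMPLIES NOT c)   [eliminate IMPLIES]
≡ (NOT NOT c OR NOT NOT a OR c) AND (NOT (NOT a IMPLIES c) OR NOT c)   [eliminate IMPLIES]
≡ (NOT NOT c OR NOT NOT a OR c) AND (NOT (NOT NOT a OR c) OR NOT c)   [eliminate IMPLIES]
≡ (c OR NOT NOT a OR c) AND (NOT (NOT NOT a OR c) OR NOT c)   [double negation]
≡ (c OR a OR c) AND (NOT (NOT NOT a OR c) OR NOT c)   [double negation]
≡ (c OR a OR c) AND ((NOT NOT NOT a AND NOT c) OR NOT c)   [De Morgan]
≡ (c OR a OR c) AND ((NOT a AND NOT c) OR NOT c)   [double negation]
≡ (c AND NOT a AND NOT c) OR (c AND NOT c) OR (a AND NOT a AND NOT c) OR (a AND NOT c) OR (c AND NOT a AND NOT c) OR (c AND NOT c)   [distribute AND over OR]
≡ a AND NOT c   [simplify]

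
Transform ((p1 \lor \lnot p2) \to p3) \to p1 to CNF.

(p1 \lor \lnot p2) \land (\lnot p3 \lor p1)

((p1 \lor \lnot p2) \to p3) \to p1
= \lnot ((p1 \lor \lnot p2) \to p3) \lor p1   [eliminate \to]
= \lnot (\lnot (p1 \lor \lnot p2) \lor p3) \lor p1   [eliminate \to]
= (\lnot \lnot (p1 \lor \lnot p2) \land \lnot p3) \lor p1   [De Morgan]
= ((p1 \lor \lnot p2) \land \lnot p3) \lor p1   [double negation]
= (p1 \lor \lnot p2 \lor p1) \land (\lnot p3 \lor p1)   [distribute \lor over \land]
= (p1 \lor \lnot p2) \land (\lnot p3 \lor p1)   [simplify]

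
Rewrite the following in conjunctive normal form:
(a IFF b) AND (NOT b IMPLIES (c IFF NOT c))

(a IFF b) AND (NOT b IMPLIES (c IFF NOT c))
⇔ (a IMPLIES b) AND (b IMPLIES a) AND (NOT b IMPLIES (c IFF NOT c))   (eliminate IFF)
⇔ (NOT a OR b) AND (b IMPLIES a) AND (NOT b IMPLIES (c IFF NOT c))   (eliminate IMPLIES)
⇔ (NOT a OR b) AND (NOT b OR a) AND (NOT b IMPLIES (c IFF NOT c))   (eliminate IMPLIES)
⇔ (NOT a OR b) AND (NOT b OR a) AND (NOT NOT b OR (c IFF NOT c))   (eliminate IMPLIES)
⇔ (NOT a OR b) AND (NOT b OR a) AND (NOT NOT b OR ((c IMPLIES NOT c) AND (NOT c IMPLIES c)))   (eliminate IFF)
⇔ (NOT a OR b) AND (NOT b OR a) AND (NOT NOT b OR ((NOT c OR NOT c) AND (NOT c IMPLIES c)))   (eliminate IMPLIES)
⇔ (NOT a OR b) AND (NOT b OR a) AND (NOT NOT b OR ((NOT c OR NOT c) AND (NOT NOT c OR c)))   (eliminate IMPLIES)
⇔ (NOT a OR b) AND (NOT b OR a) AND (b OR ((NOT c OR NOT c) AND (NOT NOT c OR c)))   (double negation)
⇔ (NOT a OR b) AND (NOT b OR a) AND (b OR ((NOT c OR NOT c) AND (c OR c)))   (double negation)
⇔ (NOT a OR b) AND (NOT b OR a) AND (b OR NOT c OR NOT c) AND (b OR c OR c)   (distribute OR over AND)
⇔ (NOT a OR b) AND (NOT b OR a) AND (b OR NOT c) AND (b OR c)   (simplify)

(NOT a OR b) AND (NOT b OR a) AND (b OR NOT c) AND (b OR c)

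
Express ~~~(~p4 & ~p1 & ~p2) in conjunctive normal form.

~~~(~p4 & ~p1 & ~p2)
= ~(~p4 & ~p1 & ~p2)   [double negation]
= ~~p4 | ~~p1 | ~~p2   [De Morgan]
= p4 | ~~p1 | ~~p2   [double negation]
= p4 | p1 | ~~p2   [double negation]
= p4 | p1 | p2   [double negation]

p4 | p1 | p2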